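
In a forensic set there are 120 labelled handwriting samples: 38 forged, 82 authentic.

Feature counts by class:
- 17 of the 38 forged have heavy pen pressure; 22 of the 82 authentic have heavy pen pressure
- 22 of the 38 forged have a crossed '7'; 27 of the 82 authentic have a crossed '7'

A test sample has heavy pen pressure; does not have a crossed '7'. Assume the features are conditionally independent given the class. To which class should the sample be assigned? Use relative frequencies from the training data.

authentic

forged: (38/120) × (17/38) × (16/38) ≈ 0.0596491
authentic: (82/120) × (22/82) × (55/82) ≈ 0.122967
Highest score → authentic.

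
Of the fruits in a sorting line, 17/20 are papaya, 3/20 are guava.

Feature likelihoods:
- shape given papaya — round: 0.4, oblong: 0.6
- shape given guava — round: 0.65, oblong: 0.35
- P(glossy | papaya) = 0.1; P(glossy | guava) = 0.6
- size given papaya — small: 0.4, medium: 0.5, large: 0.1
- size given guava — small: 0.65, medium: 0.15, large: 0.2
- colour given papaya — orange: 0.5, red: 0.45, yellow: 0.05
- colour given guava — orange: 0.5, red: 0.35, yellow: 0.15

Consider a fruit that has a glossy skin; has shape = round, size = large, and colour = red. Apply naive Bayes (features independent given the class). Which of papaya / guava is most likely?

guava

papaya: 0.85 × 0.4 × 0.1 × 0.1 × 0.45 = 0.00153
guava: 0.15 × 0.65 × 0.6 × 0.2 × 0.35 = 0.004095
Highest score → guava.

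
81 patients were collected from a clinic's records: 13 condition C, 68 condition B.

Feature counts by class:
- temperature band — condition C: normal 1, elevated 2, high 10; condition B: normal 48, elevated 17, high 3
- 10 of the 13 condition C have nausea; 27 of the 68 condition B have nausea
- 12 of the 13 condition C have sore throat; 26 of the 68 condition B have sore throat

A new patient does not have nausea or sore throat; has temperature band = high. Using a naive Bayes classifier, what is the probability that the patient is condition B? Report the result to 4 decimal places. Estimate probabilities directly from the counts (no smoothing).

0.8629

condition C: (13/81) × (10/13) × (3/13) × (1/13) ≈ 0.00219154
condition B: (68/81) × (3/68) × (41/68) × (42/68) ≈ 0.0137928
P(condition B | x) = 0.0137928 / 0.01598434 ≈ 0.8629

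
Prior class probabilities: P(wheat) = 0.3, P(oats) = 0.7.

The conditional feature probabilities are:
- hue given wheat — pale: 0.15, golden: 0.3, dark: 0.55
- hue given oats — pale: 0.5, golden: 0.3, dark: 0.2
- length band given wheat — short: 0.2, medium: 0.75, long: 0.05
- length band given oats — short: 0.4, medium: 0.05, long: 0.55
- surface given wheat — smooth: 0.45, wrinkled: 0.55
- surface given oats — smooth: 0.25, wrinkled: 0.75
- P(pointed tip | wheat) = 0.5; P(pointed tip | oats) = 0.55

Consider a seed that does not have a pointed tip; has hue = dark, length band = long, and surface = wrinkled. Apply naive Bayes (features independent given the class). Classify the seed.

wheat: 0.3 × 0.55 × 0.05 × 0.55 × (1−0.5) = 0.00226875
oats: 0.7 × 0.2 × 0.55 × 0.75 × (1−0.55) = 0.0259875
Highest score → oats.

oats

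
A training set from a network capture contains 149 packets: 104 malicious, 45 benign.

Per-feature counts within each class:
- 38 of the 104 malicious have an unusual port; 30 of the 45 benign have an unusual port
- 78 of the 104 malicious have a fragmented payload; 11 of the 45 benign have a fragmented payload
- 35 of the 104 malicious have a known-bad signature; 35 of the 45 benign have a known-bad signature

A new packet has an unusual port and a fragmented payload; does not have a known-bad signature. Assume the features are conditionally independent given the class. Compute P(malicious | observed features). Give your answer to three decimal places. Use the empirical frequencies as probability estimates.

0.921

malicious: (104/149) × (38/104) × (78/104) × (69/104) ≈ 0.126904
benign: (45/149) × (30/45) × (11/45) × (10/45) ≈ 0.0109371
P(malicious | x) = 0.126904 / 0.1378411 ≈ 0.921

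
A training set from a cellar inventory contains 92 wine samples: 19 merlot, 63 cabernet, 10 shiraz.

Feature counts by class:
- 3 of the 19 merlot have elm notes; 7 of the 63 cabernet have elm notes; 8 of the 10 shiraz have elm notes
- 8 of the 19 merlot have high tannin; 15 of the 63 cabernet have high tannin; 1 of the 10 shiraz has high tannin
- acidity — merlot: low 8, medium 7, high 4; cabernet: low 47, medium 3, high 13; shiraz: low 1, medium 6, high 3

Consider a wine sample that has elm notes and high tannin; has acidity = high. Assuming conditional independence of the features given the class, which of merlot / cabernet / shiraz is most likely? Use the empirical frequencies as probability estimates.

merlot: (19/92) × (3/19) × (8/19) × (4/19) ≈ 0.00289052
cabernet: (63/92) × (7/63) × (15/63) × (13/63) ≈ 0.00373821
shiraz: (10/92) × (8/10) × (1/10) × (3/10) ≈ 0.0026087
Highest score → cabernet.

cabernet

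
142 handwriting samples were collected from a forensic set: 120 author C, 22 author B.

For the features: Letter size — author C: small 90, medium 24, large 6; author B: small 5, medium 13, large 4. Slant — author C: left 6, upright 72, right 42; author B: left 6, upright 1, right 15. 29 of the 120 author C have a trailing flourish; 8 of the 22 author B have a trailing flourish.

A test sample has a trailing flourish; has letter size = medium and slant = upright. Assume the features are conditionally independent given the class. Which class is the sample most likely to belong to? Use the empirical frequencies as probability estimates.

author C

author C: (120/142) × (24/120) × (72/120) × (29/120) ≈ 0.024507
author B: (22/142) × (13/22) × (1/22) × (8/22) ≈ 0.00151321
Highest score → author C.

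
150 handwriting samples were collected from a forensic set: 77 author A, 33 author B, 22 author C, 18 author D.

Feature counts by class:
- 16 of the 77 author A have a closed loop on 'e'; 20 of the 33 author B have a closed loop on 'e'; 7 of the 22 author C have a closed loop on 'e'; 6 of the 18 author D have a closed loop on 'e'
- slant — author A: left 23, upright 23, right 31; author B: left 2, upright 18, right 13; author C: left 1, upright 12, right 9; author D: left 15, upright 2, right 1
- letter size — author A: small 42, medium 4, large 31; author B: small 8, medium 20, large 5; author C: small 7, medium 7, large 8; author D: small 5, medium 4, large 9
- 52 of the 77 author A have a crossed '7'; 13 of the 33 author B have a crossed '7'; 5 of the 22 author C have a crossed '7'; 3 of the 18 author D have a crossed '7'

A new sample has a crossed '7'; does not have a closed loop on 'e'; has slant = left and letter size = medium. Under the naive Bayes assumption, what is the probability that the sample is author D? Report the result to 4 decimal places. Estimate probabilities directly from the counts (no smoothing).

0.2970

author A: (77/150) × (61/77) × (23/77) × (4/77) × (52/77) ≈ 0.00426145
author B: (33/150) × (13/33) × (2/33) × (20/33) × (13/33) ≈ 0.00125405
author C: (22/150) × (15/22) × (1/22) × (7/22) × (5/22) ≈ 0.0003287
author D: (18/150) × (12/18) × (15/18) × (4/18) × (3/18) ≈ 0.00246914
P(author D | x) = 0.00246914 / 0.00831334 ≈ 0.2970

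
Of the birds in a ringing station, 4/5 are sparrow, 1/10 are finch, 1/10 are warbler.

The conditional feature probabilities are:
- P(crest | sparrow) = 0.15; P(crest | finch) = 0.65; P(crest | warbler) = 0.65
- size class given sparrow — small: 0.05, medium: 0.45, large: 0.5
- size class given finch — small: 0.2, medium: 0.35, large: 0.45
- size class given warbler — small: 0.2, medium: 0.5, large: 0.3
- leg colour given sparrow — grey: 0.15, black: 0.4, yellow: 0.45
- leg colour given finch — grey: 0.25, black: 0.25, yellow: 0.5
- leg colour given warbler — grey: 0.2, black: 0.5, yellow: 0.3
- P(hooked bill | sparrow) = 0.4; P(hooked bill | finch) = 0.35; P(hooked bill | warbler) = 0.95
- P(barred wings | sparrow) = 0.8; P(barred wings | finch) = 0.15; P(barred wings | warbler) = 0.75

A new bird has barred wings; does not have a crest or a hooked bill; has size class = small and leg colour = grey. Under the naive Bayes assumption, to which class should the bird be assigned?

sparrow

sparrow: 0.8 × (1−0.15) × 0.05 × 0.15 × (1−0.4) × 0.8 = 0.002448
finch: 0.1 × (1−0.65) × 0.2 × 0.25 × (1−0.35) × 0.15 = 0.000170625
warbler: 0.1 × (1−0.65) × 0.2 × 0.2 × (1−0.95) × 0.75 = 0.0000525
Highest score → sparrow.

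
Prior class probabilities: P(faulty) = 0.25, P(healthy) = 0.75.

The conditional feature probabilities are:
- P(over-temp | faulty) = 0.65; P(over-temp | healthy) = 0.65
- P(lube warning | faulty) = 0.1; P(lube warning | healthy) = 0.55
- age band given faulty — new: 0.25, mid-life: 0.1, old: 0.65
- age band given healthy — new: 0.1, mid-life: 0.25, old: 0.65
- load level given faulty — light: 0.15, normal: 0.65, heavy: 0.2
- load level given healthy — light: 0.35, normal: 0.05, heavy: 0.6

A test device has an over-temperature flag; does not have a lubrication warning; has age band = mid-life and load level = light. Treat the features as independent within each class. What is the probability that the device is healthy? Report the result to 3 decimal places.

0.897

faulty: 0.25 × 0.65 × (1−0.1) × 0.1 × 0.15 = 0.00219375
healthy: 0.75 × 0.65 × (1−0.55) × 0.25 × 0.35 = 0.0191953125
P(healthy | x) = 0.0191953125 / 0.0213890625 ≈ 0.897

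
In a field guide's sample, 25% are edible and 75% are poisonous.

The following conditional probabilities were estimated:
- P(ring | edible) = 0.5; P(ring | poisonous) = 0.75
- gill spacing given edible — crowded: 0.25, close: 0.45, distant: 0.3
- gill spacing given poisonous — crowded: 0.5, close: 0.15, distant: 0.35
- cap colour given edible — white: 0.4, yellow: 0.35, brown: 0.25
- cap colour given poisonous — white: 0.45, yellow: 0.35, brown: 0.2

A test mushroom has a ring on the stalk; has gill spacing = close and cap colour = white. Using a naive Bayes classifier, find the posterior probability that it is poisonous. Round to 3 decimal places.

0.628

edible: 0.25 × 0.5 × 0.45 × 0.4 = 0.0225
poisonous: 0.75 × 0.75 × 0.15 × 0.45 = 0.03796875
P(poisonous | x) = 0.03796875 / 0.06046875 ≈ 0.628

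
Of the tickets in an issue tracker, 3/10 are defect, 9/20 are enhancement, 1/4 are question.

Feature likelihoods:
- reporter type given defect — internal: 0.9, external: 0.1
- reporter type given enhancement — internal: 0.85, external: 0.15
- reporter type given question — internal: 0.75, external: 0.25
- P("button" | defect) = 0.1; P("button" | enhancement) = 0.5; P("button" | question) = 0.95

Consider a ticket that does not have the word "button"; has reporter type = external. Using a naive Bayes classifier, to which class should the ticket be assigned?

defect: 0.3 × 0.1 × (1−0.1) = 0.027
enhancement: 0.45 × 0.15 × (1−0.5) = 0.03375
question: 0.25 × 0.25 × (1−0.95) = 0.003125
Highest score → enhancement.

enhancement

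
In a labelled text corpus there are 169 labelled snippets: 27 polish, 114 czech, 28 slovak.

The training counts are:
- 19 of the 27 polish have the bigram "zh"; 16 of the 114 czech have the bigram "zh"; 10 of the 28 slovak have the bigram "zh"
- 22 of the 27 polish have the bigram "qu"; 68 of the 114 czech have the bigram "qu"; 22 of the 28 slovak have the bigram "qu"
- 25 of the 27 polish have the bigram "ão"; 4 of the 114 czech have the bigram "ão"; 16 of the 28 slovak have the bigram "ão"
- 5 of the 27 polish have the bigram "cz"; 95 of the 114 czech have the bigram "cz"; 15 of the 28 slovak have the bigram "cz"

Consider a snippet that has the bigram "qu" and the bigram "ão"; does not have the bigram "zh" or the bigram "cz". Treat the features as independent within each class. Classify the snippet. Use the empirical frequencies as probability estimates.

polish

polish: (27/169) × (8/27) × (22/27) × (25/27) × (22/27) ≈ 0.0291003
czech: (114/169) × (98/114) × (68/114) × (4/114) × (19/114) ≈ 0.00202277
slovak: (28/169) × (18/28) × (22/28) × (16/28) × (13/28) ≈ 0.0222023
Highest score → polish.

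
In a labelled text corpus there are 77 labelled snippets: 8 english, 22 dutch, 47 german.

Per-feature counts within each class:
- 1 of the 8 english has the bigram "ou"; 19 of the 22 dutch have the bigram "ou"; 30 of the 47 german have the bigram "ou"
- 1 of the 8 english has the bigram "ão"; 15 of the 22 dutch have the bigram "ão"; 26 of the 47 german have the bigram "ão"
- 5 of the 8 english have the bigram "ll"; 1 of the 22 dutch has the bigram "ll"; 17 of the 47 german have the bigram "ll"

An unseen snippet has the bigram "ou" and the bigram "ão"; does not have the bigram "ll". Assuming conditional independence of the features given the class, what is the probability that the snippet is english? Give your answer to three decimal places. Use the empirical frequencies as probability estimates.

0.002

english: (8/77) × (1/8) × (1/8) × (3/8) ≈ 0.000608766
dutch: (22/77) × (19/22) × (15/22) × (21/22) ≈ 0.160594
german: (47/77) × (30/47) × (26/47) × (30/47) ≈ 0.137572
P(english | x) = 0.000608766 / 0.298774766 ≈ 0.002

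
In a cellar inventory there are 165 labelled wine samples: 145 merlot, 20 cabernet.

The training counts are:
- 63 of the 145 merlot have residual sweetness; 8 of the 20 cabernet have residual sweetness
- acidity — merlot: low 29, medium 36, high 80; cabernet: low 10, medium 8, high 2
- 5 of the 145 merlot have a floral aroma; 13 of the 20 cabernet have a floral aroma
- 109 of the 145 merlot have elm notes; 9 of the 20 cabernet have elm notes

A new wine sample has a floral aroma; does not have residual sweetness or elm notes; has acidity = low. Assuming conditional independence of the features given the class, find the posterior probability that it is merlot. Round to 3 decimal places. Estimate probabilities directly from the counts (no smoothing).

0.061

merlot: (145/165) × (82/145) × (29/145) × (5/145) × (36/145) ≈ 0.000850935
cabernet: (20/165) × (12/20) × (10/20) × (13/20) × (11/20) = 0.013
P(merlot | x) = 0.000850935 / 0.013850935 ≈ 0.061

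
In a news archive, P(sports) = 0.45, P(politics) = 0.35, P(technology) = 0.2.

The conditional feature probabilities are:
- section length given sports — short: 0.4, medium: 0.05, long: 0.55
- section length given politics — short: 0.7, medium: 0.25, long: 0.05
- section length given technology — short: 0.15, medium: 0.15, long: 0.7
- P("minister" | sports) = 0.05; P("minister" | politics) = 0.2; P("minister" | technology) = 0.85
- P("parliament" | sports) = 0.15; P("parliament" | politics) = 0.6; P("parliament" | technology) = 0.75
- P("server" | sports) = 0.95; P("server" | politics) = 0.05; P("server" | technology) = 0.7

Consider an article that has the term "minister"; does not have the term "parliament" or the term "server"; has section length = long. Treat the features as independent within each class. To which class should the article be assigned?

sports: 0.45 × 0.55 × 0.05 × (1−0.15) × (1−0.95) = 0.0005259375
politics: 0.35 × 0.05 × 0.2 × (1−0.6) × (1−0.05) = 0.00133
technology: 0.2 × 0.7 × 0.85 × (1−0.75) × (1−0.7) = 0.008925
Highest score → technology.

technology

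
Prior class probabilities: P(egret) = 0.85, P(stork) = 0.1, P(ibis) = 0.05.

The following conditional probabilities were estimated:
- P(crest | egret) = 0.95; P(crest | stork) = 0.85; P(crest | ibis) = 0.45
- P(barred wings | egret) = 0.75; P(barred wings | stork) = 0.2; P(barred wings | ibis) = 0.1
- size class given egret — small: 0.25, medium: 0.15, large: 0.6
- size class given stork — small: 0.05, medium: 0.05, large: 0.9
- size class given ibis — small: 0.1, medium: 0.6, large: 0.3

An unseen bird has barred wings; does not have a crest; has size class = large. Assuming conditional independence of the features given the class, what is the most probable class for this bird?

egret

egret: 0.85 × (1−0.95) × 0.75 × 0.6 = 0.019125
stork: 0.1 × (1−0.85) × 0.2 × 0.9 = 0.0027
ibis: 0.05 × (1−0.45) × 0.1 × 0.3 = 0.000825
Highest score → egret.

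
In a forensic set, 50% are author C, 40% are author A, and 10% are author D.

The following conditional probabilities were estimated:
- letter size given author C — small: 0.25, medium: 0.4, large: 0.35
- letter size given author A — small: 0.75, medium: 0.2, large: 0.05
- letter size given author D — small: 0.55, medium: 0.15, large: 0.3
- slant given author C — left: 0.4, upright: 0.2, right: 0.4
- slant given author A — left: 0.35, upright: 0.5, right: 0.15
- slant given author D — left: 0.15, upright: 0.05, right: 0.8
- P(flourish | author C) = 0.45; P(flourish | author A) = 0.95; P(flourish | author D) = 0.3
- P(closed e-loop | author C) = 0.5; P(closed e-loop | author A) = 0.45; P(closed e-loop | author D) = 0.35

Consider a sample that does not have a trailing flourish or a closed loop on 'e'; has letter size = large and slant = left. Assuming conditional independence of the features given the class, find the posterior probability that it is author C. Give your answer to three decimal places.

0.896

author C: 0.5 × 0.35 × 0.4 × (1−0.45) × (1−0.5) = 0.01925
author A: 0.4 × 0.05 × 0.35 × (1−0.95) × (1−0.45) = 0.0001925
author D: 0.1 × 0.3 × 0.15 × (1−0.3) × (1−0.35) = 0.0020475
P(author C | x) = 0.01925 / 0.02149 ≈ 0.896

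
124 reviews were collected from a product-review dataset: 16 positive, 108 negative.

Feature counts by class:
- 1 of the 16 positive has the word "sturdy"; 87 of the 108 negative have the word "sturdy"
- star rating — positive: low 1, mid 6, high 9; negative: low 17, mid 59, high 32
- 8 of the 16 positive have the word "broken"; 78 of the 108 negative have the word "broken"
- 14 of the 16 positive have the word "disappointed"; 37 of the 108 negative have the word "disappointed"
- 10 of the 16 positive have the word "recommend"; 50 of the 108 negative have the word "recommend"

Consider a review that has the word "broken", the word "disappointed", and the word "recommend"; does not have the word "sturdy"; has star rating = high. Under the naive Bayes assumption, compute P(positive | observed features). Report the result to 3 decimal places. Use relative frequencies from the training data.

0.764

positive: (16/124) × (15/16) × (9/16) × (8/16) × (14/16) × (10/16) ≈ 0.0186059
negative: (108/124) × (21/108) × (32/108) × (78/108) × (37/108) × (50/108) ≈ 0.00574803
P(positive | x) = 0.0186059 / 0.02435393 ≈ 0.764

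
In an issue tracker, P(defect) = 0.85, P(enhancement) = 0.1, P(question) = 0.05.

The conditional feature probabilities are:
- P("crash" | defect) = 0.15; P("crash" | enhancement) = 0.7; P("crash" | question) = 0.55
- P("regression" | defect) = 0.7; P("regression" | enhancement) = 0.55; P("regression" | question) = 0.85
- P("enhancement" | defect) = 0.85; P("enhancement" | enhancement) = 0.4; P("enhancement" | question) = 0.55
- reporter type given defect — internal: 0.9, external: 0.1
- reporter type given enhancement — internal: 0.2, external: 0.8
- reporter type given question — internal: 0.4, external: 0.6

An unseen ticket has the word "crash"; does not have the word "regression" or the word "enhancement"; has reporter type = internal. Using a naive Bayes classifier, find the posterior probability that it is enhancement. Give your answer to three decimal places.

defect: 0.85 × 0.15 × (1−0.7) × (1−0.85) × 0.9 = 0.00516375
enhancement: 0.1 × 0.7 × (1−0.55) × (1−0.4) × 0.2 = 0.00378
question: 0.05 × 0.55 × (1−0.85) × (1−0.55) × 0.4 = 0.0007425
P(enhancement | x) = 0.00378 / 0.00968625 ≈ 0.390

0.390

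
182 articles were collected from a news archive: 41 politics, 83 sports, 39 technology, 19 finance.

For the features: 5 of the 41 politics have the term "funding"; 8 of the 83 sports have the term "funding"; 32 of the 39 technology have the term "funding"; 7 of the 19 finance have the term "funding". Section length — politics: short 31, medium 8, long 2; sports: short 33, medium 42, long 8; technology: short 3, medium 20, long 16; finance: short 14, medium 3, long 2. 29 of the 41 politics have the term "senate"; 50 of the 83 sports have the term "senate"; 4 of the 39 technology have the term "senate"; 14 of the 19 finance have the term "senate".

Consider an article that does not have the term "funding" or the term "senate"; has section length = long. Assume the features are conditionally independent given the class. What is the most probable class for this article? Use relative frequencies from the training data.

politics: (41/182) × (36/41) × (2/41) × (12/41) ≈ 0.00282406
sports: (83/182) × (75/83) × (8/83) × (33/83) ≈ 0.015792
technology: (39/182) × (7/39) × (16/39) × (35/39) ≈ 0.0141607
finance: (19/182) × (12/19) × (2/19) × (5/19) ≈ 0.00182643
Highest score → sports.

sports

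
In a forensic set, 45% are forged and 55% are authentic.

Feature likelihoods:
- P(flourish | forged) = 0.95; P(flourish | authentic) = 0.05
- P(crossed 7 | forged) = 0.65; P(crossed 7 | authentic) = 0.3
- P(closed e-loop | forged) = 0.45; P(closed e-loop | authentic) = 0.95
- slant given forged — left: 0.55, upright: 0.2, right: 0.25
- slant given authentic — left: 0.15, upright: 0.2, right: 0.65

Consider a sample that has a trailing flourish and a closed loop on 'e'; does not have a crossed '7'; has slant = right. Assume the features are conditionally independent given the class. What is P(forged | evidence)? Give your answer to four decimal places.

0.5861

forged: 0.45 × 0.95 × (1−0.65) × 0.45 × 0.25 = 0.0168328125
authentic: 0.55 × 0.05 × (1−0.3) × 0.95 × 0.65 = 0.011886875
P(forged | x) = 0.0168328125 / 0.0287196875 ≈ 0.5861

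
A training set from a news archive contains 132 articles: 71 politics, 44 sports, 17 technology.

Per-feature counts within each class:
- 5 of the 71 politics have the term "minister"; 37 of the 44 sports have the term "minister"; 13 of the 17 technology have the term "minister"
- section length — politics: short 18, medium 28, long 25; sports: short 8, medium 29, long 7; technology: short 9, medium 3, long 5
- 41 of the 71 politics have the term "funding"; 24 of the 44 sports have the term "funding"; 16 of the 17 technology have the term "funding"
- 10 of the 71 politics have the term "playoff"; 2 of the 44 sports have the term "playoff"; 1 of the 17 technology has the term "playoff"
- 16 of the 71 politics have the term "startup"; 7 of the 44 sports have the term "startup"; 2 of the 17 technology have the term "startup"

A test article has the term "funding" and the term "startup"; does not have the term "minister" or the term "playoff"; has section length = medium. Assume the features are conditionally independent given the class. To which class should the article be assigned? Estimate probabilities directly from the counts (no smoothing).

politics

politics: (71/132) × (66/71) × (28/71) × (41/71) × (61/71) × (16/71) ≈ 0.0220459
sports: (44/132) × (7/44) × (29/44) × (24/44) × (42/44) × (7/44) ≈ 0.00289514
technology: (17/132) × (4/17) × (3/17) × (16/17) × (16/17) × (2/17) ≈ 0.00055729
Highest score → politics.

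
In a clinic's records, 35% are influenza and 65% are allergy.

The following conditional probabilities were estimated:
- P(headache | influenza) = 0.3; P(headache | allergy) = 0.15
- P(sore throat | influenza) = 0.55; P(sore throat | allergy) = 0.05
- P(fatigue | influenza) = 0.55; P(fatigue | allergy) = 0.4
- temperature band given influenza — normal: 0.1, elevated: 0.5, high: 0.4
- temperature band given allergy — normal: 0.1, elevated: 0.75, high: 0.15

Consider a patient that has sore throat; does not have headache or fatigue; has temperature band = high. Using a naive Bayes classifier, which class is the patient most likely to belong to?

influenza: 0.35 × (1−0.3) × 0.55 × (1−0.55) × 0.4 = 0.024255
allergy: 0.65 × (1−0.15) × 0.05 × (1−0.4) × 0.15 = 0.00248625
Highest score → influenza.

influenza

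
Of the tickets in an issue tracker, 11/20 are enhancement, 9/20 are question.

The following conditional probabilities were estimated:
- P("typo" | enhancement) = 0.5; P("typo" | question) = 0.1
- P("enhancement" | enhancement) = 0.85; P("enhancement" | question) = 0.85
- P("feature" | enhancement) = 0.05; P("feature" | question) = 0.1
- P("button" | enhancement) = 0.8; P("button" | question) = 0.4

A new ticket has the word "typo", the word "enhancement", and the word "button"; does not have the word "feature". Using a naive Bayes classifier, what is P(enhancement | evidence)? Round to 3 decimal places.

0.928

enhancement: 0.55 × 0.5 × 0.85 × (1−0.05) × 0.8 = 0.17765
question: 0.45 × 0.1 × 0.85 × (1−0.1) × 0.4 = 0.01377
P(enhancement | x) = 0.17765 / 0.19142 ≈ 0.928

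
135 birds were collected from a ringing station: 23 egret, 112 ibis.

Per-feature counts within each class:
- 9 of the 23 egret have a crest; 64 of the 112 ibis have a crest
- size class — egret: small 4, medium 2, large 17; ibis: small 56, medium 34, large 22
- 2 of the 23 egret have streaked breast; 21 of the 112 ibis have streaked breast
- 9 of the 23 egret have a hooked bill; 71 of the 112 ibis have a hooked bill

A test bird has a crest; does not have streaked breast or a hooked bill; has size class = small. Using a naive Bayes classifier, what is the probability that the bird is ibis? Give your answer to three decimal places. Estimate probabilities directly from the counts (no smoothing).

egret: (23/135) × (9/23) × (4/23) × (21/23) × (14/23) ≈ 0.00644366
ibis: (112/135) × (64/112) × (56/112) × (91/112) × (41/112) ≈ 0.0705026
P(ibis | x) = 0.0705026 / 0.07694626 ≈ 0.916

0.916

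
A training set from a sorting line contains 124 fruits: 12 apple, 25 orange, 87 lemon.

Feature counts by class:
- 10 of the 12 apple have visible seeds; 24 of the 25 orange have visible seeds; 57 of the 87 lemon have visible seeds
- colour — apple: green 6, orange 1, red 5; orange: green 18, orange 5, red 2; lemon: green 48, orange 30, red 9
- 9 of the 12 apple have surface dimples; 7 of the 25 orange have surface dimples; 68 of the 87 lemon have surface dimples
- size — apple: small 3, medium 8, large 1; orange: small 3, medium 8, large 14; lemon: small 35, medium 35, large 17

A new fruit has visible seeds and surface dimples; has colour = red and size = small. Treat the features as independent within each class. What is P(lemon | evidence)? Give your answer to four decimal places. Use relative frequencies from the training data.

apple: (12/124) × (10/12) × (5/12) × (9/12) × (3/12) ≈ 0.0063004
orange: (25/124) × (24/25) × (2/25) × (7/25) × (3/25) ≈ 0.000520258
lemon: (87/124) × (57/87) × (9/87) × (68/87) × (35/87) ≈ 0.0149525
P(lemon | x) = 0.0149525 / 0.021773158 ≈ 0.6867

0.6867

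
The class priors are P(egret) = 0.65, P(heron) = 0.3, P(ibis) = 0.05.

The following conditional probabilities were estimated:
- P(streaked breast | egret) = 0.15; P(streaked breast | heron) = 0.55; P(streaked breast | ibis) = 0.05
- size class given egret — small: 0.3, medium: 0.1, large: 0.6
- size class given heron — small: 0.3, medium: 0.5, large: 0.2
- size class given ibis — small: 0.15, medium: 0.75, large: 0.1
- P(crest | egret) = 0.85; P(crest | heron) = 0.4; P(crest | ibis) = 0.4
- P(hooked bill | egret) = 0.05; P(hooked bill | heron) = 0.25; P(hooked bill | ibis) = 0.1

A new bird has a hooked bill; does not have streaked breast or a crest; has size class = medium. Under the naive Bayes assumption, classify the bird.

heron

egret: 0.65 × (1−0.15) × 0.1 × (1−0.85) × 0.05 = 0.000414375
heron: 0.3 × (1−0.55) × 0.5 × (1−0.4) × 0.25 = 0.010125
ibis: 0.05 × (1−0.05) × 0.75 × (1−0.4) × 0.1 = 0.0021375
Highest score → heron.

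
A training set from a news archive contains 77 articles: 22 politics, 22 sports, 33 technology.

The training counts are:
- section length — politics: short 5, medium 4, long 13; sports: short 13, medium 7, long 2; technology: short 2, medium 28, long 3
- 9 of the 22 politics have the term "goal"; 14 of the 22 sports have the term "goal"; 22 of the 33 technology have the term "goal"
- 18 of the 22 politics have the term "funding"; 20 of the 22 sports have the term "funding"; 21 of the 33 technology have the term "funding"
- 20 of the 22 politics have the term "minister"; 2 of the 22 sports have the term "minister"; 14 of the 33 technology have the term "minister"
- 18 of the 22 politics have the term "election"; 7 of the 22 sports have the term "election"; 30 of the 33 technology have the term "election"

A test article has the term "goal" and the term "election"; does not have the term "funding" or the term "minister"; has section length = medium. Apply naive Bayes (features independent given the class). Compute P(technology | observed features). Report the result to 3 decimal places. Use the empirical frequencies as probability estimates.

0.962

politics: (22/77) × (4/22) × (9/22) × (4/22) × (2/22) × (18/22) ≈ 0.000287398
sports: (22/77) × (7/22) × (14/22) × (2/22) × (20/22) × (7/22) ≈ 0.00152126
technology: (33/77) × (28/33) × (22/33) × (12/33) × (19/33) × (30/33) ≈ 0.0461414
P(technology | x) = 0.0461414 / 0.047950058 ≈ 0.962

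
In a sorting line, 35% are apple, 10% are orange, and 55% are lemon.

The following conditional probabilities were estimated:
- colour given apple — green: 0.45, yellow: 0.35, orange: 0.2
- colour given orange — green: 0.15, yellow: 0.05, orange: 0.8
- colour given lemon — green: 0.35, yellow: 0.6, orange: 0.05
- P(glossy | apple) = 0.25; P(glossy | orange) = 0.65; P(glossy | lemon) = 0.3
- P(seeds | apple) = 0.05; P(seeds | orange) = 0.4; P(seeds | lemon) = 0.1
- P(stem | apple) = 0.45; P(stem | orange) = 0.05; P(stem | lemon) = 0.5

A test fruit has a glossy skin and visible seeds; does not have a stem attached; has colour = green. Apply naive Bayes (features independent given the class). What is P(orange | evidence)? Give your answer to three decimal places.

apple: 0.35 × 0.45 × 0.25 × 0.05 × (1−0.45) = 0.0010828125
orange: 0.1 × 0.15 × 0.65 × 0.4 × (1−0.05) = 0.003705
lemon: 0.55 × 0.35 × 0.3 × 0.1 × (1−0.5) = 0.0028875
P(orange | x) = 0.003705 / 0.0076753125 ≈ 0.483

0.483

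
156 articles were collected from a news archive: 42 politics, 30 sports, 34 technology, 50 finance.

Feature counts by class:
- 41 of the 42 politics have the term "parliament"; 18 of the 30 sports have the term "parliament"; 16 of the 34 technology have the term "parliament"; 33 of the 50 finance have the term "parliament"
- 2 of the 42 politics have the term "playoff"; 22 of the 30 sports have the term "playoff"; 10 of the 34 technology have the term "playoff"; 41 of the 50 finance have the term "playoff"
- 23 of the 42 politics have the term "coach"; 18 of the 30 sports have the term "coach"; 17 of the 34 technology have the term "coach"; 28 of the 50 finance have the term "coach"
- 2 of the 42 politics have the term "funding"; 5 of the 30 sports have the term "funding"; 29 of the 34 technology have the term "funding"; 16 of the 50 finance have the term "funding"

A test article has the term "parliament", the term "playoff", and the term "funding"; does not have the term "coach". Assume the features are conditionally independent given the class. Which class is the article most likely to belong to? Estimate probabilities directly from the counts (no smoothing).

politics: (42/156) × (41/42) × (2/42) × (19/42) × (2/42) ≈ 0.000269603
sports: (30/156) × (18/30) × (22/30) × (12/30) × (5/30) ≈ 0.00564103
technology: (34/156) × (16/34) × (10/34) × (17/34) × (29/34) ≈ 0.0128649
finance: (50/156) × (33/50) × (41/50) × (22/50) × (16/50) ≈ 0.0244234
Highest score → finance.

finance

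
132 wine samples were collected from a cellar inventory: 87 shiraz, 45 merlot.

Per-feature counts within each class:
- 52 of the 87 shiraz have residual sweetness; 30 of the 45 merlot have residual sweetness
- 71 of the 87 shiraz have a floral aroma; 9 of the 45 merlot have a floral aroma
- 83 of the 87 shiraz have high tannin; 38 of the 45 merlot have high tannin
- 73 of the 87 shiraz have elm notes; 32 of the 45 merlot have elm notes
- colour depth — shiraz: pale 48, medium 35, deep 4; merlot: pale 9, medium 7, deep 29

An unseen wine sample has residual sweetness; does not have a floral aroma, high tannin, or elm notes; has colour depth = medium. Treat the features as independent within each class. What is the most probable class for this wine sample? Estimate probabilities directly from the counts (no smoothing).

shiraz: (87/132) × (52/87) × (16/87) × (4/87) × (14/87) × (35/87) ≈ 0.00021564
merlot: (45/132) × (30/45) × (36/45) × (7/45) × (13/45) × (7/45) ≈ 0.00127098
Highest score → merlot.

merlot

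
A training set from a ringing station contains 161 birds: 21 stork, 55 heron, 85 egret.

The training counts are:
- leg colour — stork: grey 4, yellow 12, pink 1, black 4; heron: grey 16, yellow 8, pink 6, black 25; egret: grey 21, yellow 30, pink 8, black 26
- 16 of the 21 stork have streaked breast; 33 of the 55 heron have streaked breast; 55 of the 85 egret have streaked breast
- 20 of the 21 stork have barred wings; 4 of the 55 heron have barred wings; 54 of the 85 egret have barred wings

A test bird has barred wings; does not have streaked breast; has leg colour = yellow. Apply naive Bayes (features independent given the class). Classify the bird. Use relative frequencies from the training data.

egret

stork: (21/161) × (12/21) × (5/21) × (20/21) ≈ 0.0169012
heron: (55/161) × (8/55) × (22/55) × (4/55) ≈ 0.00144551
egret: (85/161) × (30/85) × (30/85) × (54/85) ≈ 0.0417804
Highest score → egret.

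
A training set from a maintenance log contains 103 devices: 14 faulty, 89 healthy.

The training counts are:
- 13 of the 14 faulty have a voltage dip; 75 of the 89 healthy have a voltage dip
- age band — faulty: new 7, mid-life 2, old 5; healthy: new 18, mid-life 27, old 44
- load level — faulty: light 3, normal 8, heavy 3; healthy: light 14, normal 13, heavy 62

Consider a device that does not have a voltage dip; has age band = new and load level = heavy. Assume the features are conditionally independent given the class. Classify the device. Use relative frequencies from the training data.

healthy

faulty: (14/103) × (1/14) × (7/14) × (3/14) ≈ 0.00104022
healthy: (89/103) × (14/89) × (18/89) × (62/89) ≈ 0.0191503
Highest score → healthy.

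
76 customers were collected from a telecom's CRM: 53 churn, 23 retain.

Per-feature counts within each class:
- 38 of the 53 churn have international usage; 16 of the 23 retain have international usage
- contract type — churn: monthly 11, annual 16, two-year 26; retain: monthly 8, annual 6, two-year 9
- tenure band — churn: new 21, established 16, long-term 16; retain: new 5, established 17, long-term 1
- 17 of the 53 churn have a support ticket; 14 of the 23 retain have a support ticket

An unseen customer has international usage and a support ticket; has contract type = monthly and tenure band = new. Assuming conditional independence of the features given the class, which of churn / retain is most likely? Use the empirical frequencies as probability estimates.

churn: (53/76) × (38/53) × (11/53) × (21/53) × (17/53) ≈ 0.0131887
retain: (23/76) × (16/23) × (8/23) × (5/23) × (14/23) ≈ 0.00968971
Highest score → churn.

churn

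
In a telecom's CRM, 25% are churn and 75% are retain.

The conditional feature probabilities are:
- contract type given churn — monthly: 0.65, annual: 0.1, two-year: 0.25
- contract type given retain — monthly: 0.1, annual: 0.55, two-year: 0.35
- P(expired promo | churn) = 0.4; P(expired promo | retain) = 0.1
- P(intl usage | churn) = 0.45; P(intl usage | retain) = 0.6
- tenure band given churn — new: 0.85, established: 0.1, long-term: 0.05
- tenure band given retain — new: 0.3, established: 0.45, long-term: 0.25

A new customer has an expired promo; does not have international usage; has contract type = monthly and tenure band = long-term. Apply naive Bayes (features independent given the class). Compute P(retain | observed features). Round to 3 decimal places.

churn: 0.25 × 0.65 × 0.4 × (1−0.45) × 0.05 = 0.0017875
retain: 0.75 × 0.1 × 0.1 × (1−0.6) × 0.25 = 0.00075
P(retain | x) = 0.00075 / 0.0025375 ≈ 0.296

0.296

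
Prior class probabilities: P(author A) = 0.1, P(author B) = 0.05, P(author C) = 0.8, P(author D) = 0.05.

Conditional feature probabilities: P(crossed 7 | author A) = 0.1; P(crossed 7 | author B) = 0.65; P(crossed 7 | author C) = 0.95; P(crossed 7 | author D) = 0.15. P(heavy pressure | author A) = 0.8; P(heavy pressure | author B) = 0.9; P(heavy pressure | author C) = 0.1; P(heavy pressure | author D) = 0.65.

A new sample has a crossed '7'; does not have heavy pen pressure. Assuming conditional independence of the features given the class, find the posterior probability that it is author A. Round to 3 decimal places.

0.003

author A: 0.1 × 0.1 × (1−0.8) = 0.002
author B: 0.05 × 0.65 × (1−0.9) = 0.00325
author C: 0.8 × 0.95 × (1−0.1) = 0.684
author D: 0.05 × 0.15 × (1−0.65) = 0.002625
P(author A | x) = 0.002 / 0.691875 ≈ 0.003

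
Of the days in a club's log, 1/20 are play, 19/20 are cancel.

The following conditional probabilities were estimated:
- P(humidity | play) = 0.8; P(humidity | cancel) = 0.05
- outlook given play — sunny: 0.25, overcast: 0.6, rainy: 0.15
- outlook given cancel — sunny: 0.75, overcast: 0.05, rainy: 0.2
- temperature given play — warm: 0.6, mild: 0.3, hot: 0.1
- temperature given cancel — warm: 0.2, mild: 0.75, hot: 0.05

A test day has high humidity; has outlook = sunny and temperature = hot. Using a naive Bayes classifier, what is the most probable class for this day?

cancel

play: 0.05 × 0.8 × 0.25 × 0.1 = 0.001
cancel: 0.95 × 0.05 × 0.75 × 0.05 = 0.00178125
Highest score → cancel.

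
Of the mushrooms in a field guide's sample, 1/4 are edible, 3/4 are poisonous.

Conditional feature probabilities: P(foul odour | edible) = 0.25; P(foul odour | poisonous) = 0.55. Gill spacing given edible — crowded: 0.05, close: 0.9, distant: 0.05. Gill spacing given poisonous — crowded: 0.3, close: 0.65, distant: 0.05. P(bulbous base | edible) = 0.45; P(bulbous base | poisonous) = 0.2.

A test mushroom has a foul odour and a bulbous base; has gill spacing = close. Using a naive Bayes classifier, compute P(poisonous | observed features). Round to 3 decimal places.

0.679

edible: 0.25 × 0.25 × 0.9 × 0.45 = 0.0253125
poisonous: 0.75 × 0.55 × 0.65 × 0.2 = 0.053625
P(poisonous | x) = 0.053625 / 0.0789375 ≈ 0.679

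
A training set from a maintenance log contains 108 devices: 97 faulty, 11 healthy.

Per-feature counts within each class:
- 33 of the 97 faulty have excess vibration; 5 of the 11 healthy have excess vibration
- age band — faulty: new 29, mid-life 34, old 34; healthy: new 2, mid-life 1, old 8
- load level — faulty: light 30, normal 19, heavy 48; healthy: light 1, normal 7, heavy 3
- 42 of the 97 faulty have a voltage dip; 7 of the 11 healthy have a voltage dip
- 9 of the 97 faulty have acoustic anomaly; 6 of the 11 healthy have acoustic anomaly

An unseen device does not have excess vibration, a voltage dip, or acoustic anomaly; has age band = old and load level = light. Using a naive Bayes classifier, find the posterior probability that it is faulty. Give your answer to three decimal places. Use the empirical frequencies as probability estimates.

0.982

faulty: (97/108) × (64/97) × (34/97) × (30/97) × (55/97) × (88/97) ≈ 0.0330457
healthy: (11/108) × (6/11) × (8/11) × (1/11) × (4/11) × (5/11) ≈ 0.000607123
P(faulty | x) = 0.0330457 / 0.033652823 ≈ 0.982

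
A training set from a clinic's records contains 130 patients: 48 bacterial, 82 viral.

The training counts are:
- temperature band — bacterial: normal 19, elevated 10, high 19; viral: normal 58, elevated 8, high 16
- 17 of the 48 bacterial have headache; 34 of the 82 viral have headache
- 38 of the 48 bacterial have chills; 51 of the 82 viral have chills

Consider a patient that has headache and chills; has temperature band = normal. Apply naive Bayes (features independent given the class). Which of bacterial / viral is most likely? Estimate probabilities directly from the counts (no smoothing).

bacterial: (48/130) × (19/48) × (17/48) × (38/48) ≈ 0.0409789
viral: (82/130) × (58/82) × (34/82) × (51/82) ≈ 0.115055
Highest score → viral.

viral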